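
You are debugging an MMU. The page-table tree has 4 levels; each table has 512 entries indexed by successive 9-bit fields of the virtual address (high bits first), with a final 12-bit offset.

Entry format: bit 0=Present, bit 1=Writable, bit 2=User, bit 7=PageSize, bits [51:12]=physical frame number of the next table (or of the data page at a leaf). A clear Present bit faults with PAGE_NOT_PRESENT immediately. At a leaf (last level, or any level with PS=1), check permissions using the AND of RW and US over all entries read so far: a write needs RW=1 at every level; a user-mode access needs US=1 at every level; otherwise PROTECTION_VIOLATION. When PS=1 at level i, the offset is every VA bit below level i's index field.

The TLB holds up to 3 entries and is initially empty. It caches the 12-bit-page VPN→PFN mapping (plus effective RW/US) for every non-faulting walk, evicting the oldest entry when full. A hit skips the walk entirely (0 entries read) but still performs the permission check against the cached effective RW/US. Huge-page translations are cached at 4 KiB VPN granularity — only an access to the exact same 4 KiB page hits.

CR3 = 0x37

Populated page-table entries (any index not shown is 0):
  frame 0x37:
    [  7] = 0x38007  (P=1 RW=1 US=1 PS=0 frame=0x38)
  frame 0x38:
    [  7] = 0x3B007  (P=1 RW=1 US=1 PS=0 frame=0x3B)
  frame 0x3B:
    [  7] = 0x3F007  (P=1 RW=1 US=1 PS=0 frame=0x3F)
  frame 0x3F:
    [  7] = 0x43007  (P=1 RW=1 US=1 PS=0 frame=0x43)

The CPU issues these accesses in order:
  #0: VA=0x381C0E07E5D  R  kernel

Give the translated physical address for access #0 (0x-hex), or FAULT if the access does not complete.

Per-access translation:
#0 VA=0x381C0E07E5D (r,kernel):
  lvl0: tbl 0x37, slot 7 ⇒ 0x38007 (P1/RW1/US1/PS0)
  lvl1: tbl 0x38, slot 7 ⇒ 0x3B007 (P1/RW1/US1/PS0)
  lvl2: tbl 0x3B, slot 7 ⇒ 0x3F007 (P1/RW1/US1/PS0)
  lvl3: tbl 0x3F, slot 7 ⇒ 0x43007 (P1/RW1/US1/PS0)
  ⇒ phys 0x43E5D  [4 reads]

Access #0 PA: 0x43E5D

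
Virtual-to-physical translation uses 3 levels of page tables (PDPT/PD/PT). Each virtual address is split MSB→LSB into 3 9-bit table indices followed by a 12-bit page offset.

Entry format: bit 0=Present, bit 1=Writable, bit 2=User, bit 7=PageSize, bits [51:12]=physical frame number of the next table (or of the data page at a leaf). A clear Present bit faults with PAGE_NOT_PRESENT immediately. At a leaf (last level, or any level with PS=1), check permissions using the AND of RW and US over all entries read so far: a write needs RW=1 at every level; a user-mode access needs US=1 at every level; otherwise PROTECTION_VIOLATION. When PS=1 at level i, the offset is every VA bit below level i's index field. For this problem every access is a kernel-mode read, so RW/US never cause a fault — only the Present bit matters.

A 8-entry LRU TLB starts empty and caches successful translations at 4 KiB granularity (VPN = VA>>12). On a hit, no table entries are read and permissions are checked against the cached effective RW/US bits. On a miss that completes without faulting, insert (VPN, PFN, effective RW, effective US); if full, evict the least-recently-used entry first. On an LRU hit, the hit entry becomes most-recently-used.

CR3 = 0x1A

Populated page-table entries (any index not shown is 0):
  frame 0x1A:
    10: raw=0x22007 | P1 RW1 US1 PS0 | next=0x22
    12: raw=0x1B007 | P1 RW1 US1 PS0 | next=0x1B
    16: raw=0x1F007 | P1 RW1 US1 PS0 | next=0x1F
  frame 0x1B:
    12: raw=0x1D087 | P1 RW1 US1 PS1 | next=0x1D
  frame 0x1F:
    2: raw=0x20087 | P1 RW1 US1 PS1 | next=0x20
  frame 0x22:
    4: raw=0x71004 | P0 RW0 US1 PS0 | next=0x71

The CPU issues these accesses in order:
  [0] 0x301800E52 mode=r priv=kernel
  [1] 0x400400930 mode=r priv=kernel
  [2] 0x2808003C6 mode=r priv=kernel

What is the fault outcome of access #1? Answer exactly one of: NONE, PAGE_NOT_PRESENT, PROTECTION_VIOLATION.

Trace:
#0 VA=0x301800E52 (r,kernel):
  [0] read 0x1A idx=12: raw=0x1B007 flags P=1 W=1 U=1 S=0
  [1] read 0x1B idx=12: raw=0x1D087 flags P=1 W=1 U=1 S=1
  ✓ 0x1DE52 (huge @L1)  — 2 lookups
#1 VA=0x400400930 (r,kernel):
  [0] read 0x1A idx=16: raw=0x1F007 flags P=1 W=1 U=1 S=0
  [1] read 0x1F idx=2: raw=0x20087 flags P=1 W=1 U=1 S=1
  ✓ 0x20930 (huge @L1)  — 2 lookups
#2 VA=0x2808003C6 (r,kernel):
  [0] read 0x1A idx=10: raw=0x22007 flags P=1 W=1 U=1 S=0
  [1] read 0x22 idx=4: raw=0x71004 flags P=0 W=0 U=1 S=0
  → PAGE_NOT_PRESENT  (2 entries read)

Access #1 fault: NONE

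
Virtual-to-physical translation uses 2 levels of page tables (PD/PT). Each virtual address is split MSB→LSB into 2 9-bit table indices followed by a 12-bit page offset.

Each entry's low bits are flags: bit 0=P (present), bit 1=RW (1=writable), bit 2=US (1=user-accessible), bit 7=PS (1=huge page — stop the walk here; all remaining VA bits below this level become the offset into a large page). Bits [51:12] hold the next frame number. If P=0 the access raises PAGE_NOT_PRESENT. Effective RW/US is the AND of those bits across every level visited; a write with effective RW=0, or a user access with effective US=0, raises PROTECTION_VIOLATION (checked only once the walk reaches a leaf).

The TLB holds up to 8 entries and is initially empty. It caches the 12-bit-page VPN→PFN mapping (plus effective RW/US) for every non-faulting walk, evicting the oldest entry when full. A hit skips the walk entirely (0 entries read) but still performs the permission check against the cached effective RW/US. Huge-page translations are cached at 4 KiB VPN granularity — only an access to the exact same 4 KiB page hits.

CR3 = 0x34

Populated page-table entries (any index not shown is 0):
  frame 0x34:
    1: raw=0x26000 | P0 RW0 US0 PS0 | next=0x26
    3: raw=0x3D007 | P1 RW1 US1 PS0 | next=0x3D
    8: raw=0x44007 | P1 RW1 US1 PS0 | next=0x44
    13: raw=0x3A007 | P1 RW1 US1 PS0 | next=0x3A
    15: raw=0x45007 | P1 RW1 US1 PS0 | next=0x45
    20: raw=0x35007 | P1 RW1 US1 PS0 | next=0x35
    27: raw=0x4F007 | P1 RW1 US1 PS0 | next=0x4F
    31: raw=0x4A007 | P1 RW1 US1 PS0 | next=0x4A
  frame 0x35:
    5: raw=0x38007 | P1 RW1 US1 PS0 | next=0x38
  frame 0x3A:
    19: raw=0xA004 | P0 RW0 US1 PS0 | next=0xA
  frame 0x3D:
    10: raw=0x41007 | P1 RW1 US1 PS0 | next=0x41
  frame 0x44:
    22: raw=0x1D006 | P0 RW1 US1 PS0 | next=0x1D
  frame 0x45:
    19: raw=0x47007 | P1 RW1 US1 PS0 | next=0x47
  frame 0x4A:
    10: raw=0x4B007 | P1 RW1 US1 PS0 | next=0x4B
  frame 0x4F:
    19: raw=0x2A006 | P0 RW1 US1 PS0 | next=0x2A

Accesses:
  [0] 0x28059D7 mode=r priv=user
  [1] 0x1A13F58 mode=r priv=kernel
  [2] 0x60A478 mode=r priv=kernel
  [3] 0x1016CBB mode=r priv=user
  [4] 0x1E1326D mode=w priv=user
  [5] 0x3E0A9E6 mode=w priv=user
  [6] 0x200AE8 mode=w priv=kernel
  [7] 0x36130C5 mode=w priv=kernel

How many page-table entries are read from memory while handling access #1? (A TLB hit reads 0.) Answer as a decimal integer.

Walk each access:
#0 VA=0x28059D7 (r,user):
  lvl0: tbl 0x34, slot 20 ⇒ 0x35007 (P1/RW1/US1/PS0)
  lvl1: tbl 0x35, slot 5 ⇒ 0x38007 (P1/RW1/US1/PS0)
  → PA=0x389D7  (2 entries read)
#1 VA=0x1A13F58 (r,kernel):
  lvl0: tbl 0x34, slot 13 ⇒ 0x3A007 (P1/RW1/US1/PS0)
  lvl1: tbl 0x3A, slot 19 ⇒ 0xA004 (P0/RW0/US1/PS0)
  → PAGE_NOT_PRESENT  (2 entries read)
#2 VA=0x60A478 (r,kernel):
  lvl0: tbl 0x34, slot 3 ⇒ 0x3D007 (P1/RW1/US1/PS0)
  lvl1: tbl 0x3D, slot 10 ⇒ 0x41007 (P1/RW1/US1/PS0)
  → PA=0x41478  (2 entries read)
#3 VA=0x1016CBB (r,user):
  lvl0: tbl 0x34, slot 8 ⇒ 0x44007 (P1/RW1/US1/PS0)
  lvl1: tbl 0x44, slot 22 ⇒ 0x1D006 (P0/RW1/US1/PS0)
  → PAGE_NOT_PRESENT  (2 entries read)
#4 VA=0x1E1326D (w,user):
  lvl0: tbl 0x34, slot 15 ⇒ 0x45007 (P1/RW1/US1/PS0)
  lvl1: tbl 0x45, slot 19 ⇒ 0x47007 (P1/RW1/US1/PS0)
  → PA=0x4726D  (2 entries read)
#5 VA=0x3E0A9E6 (w,user):
  lvl0: tbl 0x34, slot 31 ⇒ 0x4A007 (P1/RW1/US1/PS0)
  lvl1: tbl 0x4A, slot 10 ⇒ 0x4B007 (P1/RW1/US1/PS0)
  → PA=0x4B9E6  (2 entries read)
#6 VA=0x200AE8 (w,kernel):
  lvl0: tbl 0x34, slot 1 ⇒ 0x26000 (P0/RW0/US0/PS0)
  → PAGE_NOT_PRESENT  (1 entries read)
#7 VA=0x36130C5 (w,kernel):
  lvl0: tbl 0x34, slot 27 ⇒ 0x4F007 (P1/RW1/US1/PS0)
  lvl1: tbl 0x4F, slot 19 ⇒ 0x2A006 (P0/RW1/US1/PS0)
  → PAGE_NOT_PRESENT  (2 entries read)

Entries read for #1: 2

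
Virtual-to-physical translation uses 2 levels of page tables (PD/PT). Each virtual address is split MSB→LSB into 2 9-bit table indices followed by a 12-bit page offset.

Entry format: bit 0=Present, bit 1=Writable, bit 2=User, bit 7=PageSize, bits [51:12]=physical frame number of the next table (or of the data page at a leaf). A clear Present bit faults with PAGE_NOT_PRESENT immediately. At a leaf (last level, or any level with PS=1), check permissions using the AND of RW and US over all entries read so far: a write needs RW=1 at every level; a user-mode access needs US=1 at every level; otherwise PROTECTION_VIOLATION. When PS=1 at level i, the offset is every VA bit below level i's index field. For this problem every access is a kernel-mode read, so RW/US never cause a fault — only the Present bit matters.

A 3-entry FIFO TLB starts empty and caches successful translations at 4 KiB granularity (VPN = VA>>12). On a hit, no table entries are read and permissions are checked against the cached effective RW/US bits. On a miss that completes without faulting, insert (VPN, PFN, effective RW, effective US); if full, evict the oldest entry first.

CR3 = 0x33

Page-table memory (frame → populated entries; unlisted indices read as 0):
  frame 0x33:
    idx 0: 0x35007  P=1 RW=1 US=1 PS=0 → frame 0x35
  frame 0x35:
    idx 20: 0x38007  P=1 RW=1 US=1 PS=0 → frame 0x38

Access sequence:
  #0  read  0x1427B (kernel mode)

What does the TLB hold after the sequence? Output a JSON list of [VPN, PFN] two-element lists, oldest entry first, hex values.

Walk each access:
#0 VA=0x1427B (r,kernel):
  L0: frame=0x33 idx=0 entry=0x35007 [P=1 RW=1 US=1 PS=0]
  L1: frame=0x35 idx=20 entry=0x38007 [P=1 RW=1 US=1 PS=0]
  → PA=0x3827B  (2 entries read)

TLB: [["0x14", "0x38"]]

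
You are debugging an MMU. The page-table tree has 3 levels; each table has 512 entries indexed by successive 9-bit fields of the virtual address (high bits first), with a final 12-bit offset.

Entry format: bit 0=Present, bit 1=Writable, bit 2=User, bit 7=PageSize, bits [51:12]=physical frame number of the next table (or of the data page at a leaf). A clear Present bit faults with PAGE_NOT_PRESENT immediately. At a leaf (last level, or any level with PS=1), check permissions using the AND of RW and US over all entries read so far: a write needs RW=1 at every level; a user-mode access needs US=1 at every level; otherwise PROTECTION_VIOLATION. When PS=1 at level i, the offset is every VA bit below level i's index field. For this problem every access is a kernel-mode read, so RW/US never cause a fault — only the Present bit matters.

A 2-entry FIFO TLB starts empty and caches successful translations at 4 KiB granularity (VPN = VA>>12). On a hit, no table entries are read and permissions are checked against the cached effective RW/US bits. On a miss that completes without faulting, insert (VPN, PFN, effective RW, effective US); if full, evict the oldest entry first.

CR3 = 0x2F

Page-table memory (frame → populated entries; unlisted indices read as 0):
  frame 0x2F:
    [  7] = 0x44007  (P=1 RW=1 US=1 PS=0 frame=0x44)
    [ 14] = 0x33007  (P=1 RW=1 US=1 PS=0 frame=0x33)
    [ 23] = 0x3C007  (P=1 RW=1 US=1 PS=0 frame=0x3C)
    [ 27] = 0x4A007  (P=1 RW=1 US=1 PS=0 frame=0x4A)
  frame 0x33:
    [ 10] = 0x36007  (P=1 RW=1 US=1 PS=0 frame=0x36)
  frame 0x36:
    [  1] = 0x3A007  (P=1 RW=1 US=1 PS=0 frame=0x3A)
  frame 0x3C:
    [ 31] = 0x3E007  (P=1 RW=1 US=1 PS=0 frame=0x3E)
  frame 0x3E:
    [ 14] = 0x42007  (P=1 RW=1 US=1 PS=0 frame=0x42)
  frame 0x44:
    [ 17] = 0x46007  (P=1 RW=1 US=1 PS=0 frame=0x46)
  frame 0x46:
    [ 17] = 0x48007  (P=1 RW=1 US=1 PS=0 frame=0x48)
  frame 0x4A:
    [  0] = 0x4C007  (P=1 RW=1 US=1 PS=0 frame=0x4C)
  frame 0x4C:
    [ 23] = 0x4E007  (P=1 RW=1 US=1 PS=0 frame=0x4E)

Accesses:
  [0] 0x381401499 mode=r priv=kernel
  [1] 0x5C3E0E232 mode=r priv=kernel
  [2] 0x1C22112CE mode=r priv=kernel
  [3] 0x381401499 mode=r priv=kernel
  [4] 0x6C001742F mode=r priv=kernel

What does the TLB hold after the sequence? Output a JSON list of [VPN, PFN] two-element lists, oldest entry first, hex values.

Walk each access:
#0 VA=0x381401499 (r,kernel):
  [0] read 0x2F idx=14: raw=0x33007 flags P=1 W=1 U=1 S=0
  [1] read 0x33 idx=10: raw=0x36007 flags P=1 W=1 U=1 S=0
  [2] read 0x36 idx=1: raw=0x3A007 flags P=1 W=1 U=1 S=0
  → PA=0x3A499  (3 entries read)
#1 VA=0x5C3E0E232 (r,kernel):
  [0] read 0x2F idx=23: raw=0x3C007 flags P=1 W=1 U=1 S=0
  [1] read 0x3C idx=31: raw=0x3E007 flags P=1 W=1 U=1 S=0
  [2] read 0x3E idx=14: raw=0x42007 flags P=1 W=1 U=1 S=0
  → PA=0x42232  (3 entries read)
#2 VA=0x1C22112CE (r,kernel):
  [0] read 0x2F idx=7: raw=0x44007 flags P=1 W=1 U=1 S=0
  [1] read 0x44 idx=17: raw=0x46007 flags P=1 W=1 U=1 S=0
  [2] read 0x46 idx=17: raw=0x48007 flags P=1 W=1 U=1 S=0
  → PA=0x482CE  (3 entries read)
#3 VA=0x381401499 (r,kernel):
  [0] read 0x2F idx=14: raw=0x33007 flags P=1 W=1 U=1 S=0
  [1] read 0x33 idx=10: raw=0x36007 flags P=1 W=1 U=1 S=0
  [2] read 0x36 idx=1: raw=0x3A007 flags P=1 W=1 U=1 S=0
  → PA=0x3A499  (3 entries read)
#4 VA=0x6C001742F (r,kernel):
  [0] read 0x2F idx=27: raw=0x4A007 flags P=1 W=1 U=1 S=0
  [1] read 0x4A idx=0: raw=0x4C007 flags P=1 W=1 U=1 S=0
  [2] read 0x4C idx=23: raw=0x4E007 flags P=1 W=1 U=1 S=0
  → PA=0x4E42F  (3 entries read)

TLB: [["0x381401", "0x3A"], ["0x6C0017", "0x4E"]]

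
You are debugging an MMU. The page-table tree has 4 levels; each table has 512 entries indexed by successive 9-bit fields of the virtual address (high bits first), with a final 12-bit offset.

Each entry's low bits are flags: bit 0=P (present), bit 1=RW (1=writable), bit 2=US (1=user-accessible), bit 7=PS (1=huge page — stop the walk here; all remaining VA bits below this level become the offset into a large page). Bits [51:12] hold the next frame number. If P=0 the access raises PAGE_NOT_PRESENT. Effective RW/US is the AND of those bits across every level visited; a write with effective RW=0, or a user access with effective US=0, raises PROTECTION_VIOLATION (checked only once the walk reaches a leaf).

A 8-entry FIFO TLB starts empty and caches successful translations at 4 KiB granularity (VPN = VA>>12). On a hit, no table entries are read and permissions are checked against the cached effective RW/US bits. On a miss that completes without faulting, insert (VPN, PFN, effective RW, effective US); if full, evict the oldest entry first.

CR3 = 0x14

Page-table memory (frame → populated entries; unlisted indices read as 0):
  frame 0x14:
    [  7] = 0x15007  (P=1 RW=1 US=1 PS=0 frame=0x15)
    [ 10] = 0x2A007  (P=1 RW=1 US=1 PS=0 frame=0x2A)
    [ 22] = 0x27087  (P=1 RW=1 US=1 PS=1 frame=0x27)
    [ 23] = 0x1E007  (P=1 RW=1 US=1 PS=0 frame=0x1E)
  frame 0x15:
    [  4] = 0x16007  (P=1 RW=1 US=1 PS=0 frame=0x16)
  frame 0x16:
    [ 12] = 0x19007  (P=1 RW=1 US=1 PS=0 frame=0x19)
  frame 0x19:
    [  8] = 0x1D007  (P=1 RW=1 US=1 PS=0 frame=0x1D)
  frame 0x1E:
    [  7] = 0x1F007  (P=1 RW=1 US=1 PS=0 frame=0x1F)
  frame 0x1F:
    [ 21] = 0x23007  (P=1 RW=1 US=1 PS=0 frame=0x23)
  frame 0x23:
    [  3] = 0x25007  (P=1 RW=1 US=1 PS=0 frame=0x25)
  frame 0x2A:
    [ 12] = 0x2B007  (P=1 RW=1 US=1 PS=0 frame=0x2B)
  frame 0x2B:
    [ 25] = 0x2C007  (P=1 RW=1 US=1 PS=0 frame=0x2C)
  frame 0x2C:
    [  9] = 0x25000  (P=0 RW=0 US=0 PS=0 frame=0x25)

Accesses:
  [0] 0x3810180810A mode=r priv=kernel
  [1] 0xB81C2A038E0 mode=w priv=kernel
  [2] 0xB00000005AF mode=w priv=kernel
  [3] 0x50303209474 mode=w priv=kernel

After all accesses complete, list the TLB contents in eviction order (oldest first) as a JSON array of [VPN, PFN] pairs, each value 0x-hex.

Trace:
#0 VA=0x3810180810A (r,kernel):
  [0] read 0x14 idx=7: raw=0x15007 flags P=1 W=1 U=1 S=0
  [1] read 0x15 idx=4: raw=0x16007 flags P=1 W=1 U=1 S=0
  [2] read 0x16 idx=12: raw=0x19007 flags P=1 W=1 U=1 S=0
  [3] read 0x19 idx=8: raw=0x1D007 flags P=1 W=1 U=1 S=0
  → PA=0x1D10A  (4 entries read)
#1 VA=0xB81C2A038E0 (w,kernel):
  [0] read 0x14 idx=23: raw=0x1E007 flags P=1 W=1 U=1 S=0
  [1] read 0x1E idx=7: raw=0x1F007 flags P=1 W=1 U=1 S=0
  [2] read 0x1F idx=21: raw=0x23007 flags P=1 W=1 U=1 S=0
  [3] read 0x23 idx=3: raw=0x25007 flags P=1 W=1 U=1 S=0
  → PA=0x258E0  (4 entries read)
#2 VA=0xB00000005AF (w,kernel):
  [0] read 0x14 idx=22: raw=0x27087 flags P=1 W=1 U=1 S=1
  → PA=0x275AF (huge @L0)  (1 entries read)
#3 VA=0x50303209474 (w,kernel):
  [0] read 0x14 idx=10: raw=0x2A007 flags P=1 W=1 U=1 S=0
  [1] read 0x2A idx=12: raw=0x2B007 flags P=1 W=1 U=1 S=0
  [2] read 0x2B idx=25: raw=0x2C007 flags P=1 W=1 U=1 S=0
  [3] read 0x2C idx=9: raw=0x25000 flags P=0 W=0 U=0 S=0
  → PAGE_NOT_PRESENT  (4 entries read)

TLB: [["0x38101808", "0x1D"], ["0xB81C2A03", "0x25"], ["0xB0000000", "0x27"]]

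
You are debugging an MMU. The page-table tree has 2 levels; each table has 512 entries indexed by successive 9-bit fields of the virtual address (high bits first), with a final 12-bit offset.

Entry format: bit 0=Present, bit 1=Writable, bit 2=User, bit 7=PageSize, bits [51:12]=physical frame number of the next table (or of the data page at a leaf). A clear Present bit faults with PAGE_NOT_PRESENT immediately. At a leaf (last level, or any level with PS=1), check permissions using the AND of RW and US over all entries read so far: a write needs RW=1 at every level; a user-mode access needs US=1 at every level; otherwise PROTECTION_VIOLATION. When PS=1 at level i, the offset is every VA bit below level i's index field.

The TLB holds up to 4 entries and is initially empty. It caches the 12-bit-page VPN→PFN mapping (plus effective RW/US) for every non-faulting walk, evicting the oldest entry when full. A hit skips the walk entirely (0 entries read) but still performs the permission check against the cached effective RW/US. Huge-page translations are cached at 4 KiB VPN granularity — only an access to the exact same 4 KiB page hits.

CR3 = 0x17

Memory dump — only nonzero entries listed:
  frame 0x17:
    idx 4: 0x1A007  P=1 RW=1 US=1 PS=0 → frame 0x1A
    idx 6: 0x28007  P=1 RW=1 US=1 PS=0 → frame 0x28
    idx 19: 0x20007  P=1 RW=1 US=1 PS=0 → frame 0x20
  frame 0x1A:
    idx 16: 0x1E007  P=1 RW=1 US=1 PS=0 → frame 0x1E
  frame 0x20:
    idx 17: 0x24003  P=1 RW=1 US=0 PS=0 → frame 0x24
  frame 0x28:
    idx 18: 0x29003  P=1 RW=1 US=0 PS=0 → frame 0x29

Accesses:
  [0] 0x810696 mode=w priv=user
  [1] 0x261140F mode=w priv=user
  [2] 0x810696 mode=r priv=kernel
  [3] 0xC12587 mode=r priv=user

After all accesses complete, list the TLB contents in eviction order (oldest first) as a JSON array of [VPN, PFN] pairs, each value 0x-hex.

Trace:
#0 VA=0x810696 (w,user):
  lvl0: tbl 0x17, slot 4 ⇒ 0x1A007 (P1/RW1/US1/PS0)
  lvl1: tbl 0x1A, slot 16 ⇒ 0x1E007 (P1/RW1/US1/PS0)
  ✓ 0x1E696  — 2 lookups
#1 VA=0x261140F (w,user):
  lvl0: tbl 0x17, slot 19 ⇒ 0x20007 (P1/RW1/US1/PS0)
  lvl1: tbl 0x20, slot 17 ⇒ 0x24003 (P1/RW1/US0/PS0)
  ⇒ fault: PROTECTION_VIOLATION  — 2 lookups
#2 VA=0x810696 (r,kernel):
  TLB hit vpn=0x810 → PA=0x1E696
#3 VA=0xC12587 (r,user):
  lvl0: tbl 0x17, slot 6 ⇒ 0x28007 (P1/RW1/US1/PS0)
  lvl1: tbl 0x28, slot 18 ⇒ 0x29003 (P1/RW1/US0/PS0)
  ⇒ fault: PROTECTION_VIOLATION  — 2 lookups

TLB: [["0x810", "0x1E"]]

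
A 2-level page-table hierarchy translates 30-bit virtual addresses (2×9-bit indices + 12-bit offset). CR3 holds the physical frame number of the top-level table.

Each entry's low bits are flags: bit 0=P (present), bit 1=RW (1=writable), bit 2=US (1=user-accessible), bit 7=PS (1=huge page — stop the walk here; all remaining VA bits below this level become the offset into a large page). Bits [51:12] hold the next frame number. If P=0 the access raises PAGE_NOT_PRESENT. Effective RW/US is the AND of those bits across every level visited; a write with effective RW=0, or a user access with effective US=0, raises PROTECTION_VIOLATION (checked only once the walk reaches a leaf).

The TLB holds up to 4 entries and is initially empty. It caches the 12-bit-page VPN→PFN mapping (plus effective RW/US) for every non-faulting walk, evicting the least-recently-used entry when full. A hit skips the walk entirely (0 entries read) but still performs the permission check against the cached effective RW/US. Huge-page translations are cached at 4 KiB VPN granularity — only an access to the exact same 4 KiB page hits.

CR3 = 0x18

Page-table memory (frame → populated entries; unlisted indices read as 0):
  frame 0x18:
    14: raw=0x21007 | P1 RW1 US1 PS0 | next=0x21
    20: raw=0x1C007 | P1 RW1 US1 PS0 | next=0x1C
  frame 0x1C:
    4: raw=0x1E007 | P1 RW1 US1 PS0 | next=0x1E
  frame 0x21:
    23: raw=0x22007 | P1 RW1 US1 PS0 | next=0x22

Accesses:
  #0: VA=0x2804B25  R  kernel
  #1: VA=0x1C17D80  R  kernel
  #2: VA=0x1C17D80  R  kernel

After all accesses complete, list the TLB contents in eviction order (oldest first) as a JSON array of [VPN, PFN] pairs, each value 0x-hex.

Trace:
#0 VA=0x2804B25 (r,kernel):
  [0] read 0x18 idx=20: raw=0x1C007 flags P=1 W=1 U=1 S=0
  [1] read 0x1C idx=4: raw=0x1E007 flags P=1 W=1 U=1 S=0
  → PA=0x1EB25  (2 entries read)
#1 VA=0x1C17D80 (r,kernel):
  [0] read 0x18 idx=14: raw=0x21007 flags P=1 W=1 U=1 S=0
  [1] read 0x21 idx=23: raw=0x22007 flags P=1 W=1 U=1 S=0
  → PA=0x22D80  (2 entries read)
#2 VA=0x1C17D80 (r,kernel):
  TLB hit vpn=0x1C17 → PA=0x22D80

TLB: [["0x2804", "0x1E"], ["0x1C17", "0x22"]]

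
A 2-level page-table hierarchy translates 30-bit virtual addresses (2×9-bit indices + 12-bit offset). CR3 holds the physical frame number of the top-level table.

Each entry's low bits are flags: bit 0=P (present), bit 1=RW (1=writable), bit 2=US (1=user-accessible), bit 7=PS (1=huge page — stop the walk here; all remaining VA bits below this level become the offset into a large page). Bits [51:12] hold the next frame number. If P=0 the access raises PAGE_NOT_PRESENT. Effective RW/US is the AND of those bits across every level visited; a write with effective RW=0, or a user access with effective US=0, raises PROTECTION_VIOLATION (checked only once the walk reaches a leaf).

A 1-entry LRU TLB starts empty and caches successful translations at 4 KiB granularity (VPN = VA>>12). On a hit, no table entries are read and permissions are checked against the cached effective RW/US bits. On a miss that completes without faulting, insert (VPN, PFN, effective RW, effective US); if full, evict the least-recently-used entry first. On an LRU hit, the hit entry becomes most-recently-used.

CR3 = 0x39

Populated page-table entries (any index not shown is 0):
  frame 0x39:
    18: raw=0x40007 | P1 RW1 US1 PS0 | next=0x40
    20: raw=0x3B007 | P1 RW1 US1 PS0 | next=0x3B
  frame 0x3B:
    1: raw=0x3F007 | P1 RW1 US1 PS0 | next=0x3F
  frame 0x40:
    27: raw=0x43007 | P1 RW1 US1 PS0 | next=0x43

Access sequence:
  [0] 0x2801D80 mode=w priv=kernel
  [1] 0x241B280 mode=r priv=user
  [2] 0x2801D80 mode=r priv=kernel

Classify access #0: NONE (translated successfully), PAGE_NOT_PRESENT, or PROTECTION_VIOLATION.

Per-access translation:
#0 VA=0x2801D80 (w,kernel):
  [0] read 0x39 idx=20: raw=0x3B007 flags P=1 W=1 U=1 S=0
  [1] read 0x3B idx=1: raw=0x3F007 flags P=1 W=1 U=1 S=0
  → PA=0x3FD80  (2 entries read)
#1 VA=0x241B280 (r,user):
  [0] read 0x39 idx=18: raw=0x40007 flags P=1 W=1 U=1 S=0
  [1] read 0x40 idx=27: raw=0x43007 flags P=1 W=1 U=1 S=0
  → PA=0x43280  (2 entries read)
#2 VA=0x2801D80 (r,kernel):
  [0] read 0x39 idx=20: raw=0x3B007 flags P=1 W=1 U=1 S=0
  [1] read 0x3B idx=1: raw=0x3F007 flags P=1 W=1 U=1 S=0
  → PA=0x3FD80  (2 entries read)

Access #0 fault: NONE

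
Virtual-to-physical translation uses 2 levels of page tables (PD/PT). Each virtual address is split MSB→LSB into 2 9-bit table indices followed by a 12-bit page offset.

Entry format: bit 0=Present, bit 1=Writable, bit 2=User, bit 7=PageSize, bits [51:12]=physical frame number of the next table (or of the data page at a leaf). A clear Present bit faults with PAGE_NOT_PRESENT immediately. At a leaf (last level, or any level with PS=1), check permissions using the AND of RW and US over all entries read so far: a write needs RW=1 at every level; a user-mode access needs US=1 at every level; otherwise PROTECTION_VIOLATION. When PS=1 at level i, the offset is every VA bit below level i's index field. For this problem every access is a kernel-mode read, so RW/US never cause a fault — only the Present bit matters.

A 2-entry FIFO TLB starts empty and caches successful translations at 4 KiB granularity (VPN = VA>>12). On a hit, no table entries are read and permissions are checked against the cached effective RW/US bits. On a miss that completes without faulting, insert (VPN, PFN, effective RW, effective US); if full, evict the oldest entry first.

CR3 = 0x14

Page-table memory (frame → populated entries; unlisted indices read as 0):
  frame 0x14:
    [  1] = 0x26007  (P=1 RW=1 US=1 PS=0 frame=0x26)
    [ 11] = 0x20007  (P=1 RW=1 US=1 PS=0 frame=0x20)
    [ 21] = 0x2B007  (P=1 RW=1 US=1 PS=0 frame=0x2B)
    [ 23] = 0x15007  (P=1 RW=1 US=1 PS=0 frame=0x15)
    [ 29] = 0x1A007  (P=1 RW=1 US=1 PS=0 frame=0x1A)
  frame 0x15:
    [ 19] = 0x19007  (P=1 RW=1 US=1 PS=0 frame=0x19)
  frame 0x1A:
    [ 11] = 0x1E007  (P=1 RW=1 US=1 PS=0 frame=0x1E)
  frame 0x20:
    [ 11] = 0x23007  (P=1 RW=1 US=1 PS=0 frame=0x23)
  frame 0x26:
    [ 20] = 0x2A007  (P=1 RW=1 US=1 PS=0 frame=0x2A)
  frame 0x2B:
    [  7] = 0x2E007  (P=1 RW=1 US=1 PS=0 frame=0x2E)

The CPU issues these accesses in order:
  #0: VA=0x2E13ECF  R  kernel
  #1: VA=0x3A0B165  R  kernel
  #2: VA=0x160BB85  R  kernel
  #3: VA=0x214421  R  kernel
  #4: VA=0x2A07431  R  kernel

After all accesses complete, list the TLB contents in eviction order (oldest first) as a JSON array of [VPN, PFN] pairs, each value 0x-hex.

Per-access translation:
#0 VA=0x2E13ECF (r,kernel):
  L0: frame=0x14 idx=23 entry=0x15007 [P=1 RW=1 US=1 PS=0]
  L1: frame=0x15 idx=19 entry=0x19007 [P=1 RW=1 US=1 PS=0]
  ⇒ phys 0x19ECF  [2 reads]
#1 VA=0x3A0B165 (r,kernel):
  L0: frame=0x14 idx=29 entry=0x1A007 [P=1 RW=1 US=1 PS=0]
  L1: frame=0x1A idx=11 entry=0x1E007 [P=1 RW=1 US=1 PS=0]
  ⇒ phys 0x1E165  [2 reads]
#2 VA=0x160BB85 (r,kernel):
  L0: frame=0x14 idx=11 entry=0x20007 [P=1 RW=1 US=1 PS=0]
  L1: frame=0x20 idx=11 entry=0x23007 [P=1 RW=1 US=1 PS=0]
  ⇒ phys 0x23B85  [2 reads]
#3 VA=0x214421 (r,kernel):
  L0: frame=0x14 idx=1 entry=0x26007 [P=1 RW=1 US=1 PS=0]
  L1: frame=0x26 idx=20 entry=0x2A007 [P=1 RW=1 US=1 PS=0]
  ⇒ phys 0x2A421  [2 reads]
#4 VA=0x2A07431 (r,kernel):
  L0: frame=0x14 idx=21 entry=0x2B007 [P=1 RW=1 US=1 PS=0]
  L1: frame=0x2B idx=7 entry=0x2E007 [P=1 RW=1 US=1 PS=0]
  ⇒ phys 0x2E431  [2 reads]

TLB: [["0x214", "0x2A"], ["0x2A07", "0x2E"]]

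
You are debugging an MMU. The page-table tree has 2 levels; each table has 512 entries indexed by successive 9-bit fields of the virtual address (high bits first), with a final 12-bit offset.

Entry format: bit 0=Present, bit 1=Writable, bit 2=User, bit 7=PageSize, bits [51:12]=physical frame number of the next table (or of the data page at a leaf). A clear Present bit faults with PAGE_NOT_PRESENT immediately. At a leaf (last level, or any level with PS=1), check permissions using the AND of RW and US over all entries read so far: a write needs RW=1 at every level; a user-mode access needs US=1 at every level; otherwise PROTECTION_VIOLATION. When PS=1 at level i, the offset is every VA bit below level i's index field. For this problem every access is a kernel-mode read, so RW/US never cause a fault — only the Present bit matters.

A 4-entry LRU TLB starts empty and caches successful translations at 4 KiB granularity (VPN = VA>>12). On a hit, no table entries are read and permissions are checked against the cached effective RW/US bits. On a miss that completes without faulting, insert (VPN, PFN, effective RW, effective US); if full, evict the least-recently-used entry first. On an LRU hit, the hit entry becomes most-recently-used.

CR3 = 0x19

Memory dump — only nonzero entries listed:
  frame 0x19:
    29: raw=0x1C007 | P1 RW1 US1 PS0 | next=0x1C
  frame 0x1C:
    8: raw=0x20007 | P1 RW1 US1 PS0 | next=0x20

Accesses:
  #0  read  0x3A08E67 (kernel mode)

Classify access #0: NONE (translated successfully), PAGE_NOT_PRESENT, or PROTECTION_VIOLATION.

Walk each access:
#0 VA=0x3A08E67 (r,kernel):
  L0 @0x19[29] → 0x1C007  P=1,RW=1,US=1,PS=0
  L1 @0x1C[8] → 0x20007  P=1,RW=1,US=1,PS=0
  ✓ 0x20E67  — 2 lookups

Access #0 fault: NONE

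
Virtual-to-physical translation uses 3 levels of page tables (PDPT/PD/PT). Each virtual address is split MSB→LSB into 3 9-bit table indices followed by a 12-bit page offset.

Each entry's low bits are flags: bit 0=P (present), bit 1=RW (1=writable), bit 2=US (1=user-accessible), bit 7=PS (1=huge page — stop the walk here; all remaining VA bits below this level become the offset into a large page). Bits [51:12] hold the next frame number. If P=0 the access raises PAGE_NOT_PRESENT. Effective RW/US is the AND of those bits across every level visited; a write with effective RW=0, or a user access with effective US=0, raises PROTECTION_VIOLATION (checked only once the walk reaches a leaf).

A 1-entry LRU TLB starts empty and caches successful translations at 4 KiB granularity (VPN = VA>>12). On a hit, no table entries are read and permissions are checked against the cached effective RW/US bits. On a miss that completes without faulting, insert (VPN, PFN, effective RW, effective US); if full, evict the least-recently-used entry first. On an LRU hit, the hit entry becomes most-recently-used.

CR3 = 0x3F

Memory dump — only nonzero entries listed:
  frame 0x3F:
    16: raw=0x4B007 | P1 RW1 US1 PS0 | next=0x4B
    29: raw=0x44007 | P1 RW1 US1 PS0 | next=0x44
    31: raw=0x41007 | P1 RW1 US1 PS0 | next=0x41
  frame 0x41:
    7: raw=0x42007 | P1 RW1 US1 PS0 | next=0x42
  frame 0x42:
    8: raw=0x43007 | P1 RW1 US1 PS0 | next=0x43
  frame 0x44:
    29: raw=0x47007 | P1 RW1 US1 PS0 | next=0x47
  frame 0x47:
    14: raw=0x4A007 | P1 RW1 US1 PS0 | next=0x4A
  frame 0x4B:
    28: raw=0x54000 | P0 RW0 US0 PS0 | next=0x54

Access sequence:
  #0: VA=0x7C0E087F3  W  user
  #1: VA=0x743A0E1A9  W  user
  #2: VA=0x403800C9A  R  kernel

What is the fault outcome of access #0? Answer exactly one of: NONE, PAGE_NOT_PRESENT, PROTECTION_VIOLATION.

Per-access translation:
#0 VA=0x7C0E087F3 (w,user):
  L0 @0x3F[31] → 0x41007  P=1,RW=1,US=1,PS=0
  L1 @0x41[7] → 0x42007  P=1,RW=1,US=1,PS=0
  L2 @0x42[8] → 0x43007  P=1,RW=1,US=1,PS=0
  ⇒ phys 0x437F3  [3 reads]
#1 VA=0x743A0E1A9 (w,user):
  L0 @0x3F[29] → 0x44007  P=1,RW=1,US=1,PS=0
  L1 @0x44[29] → 0x47007  P=1,RW=1,US=1,PS=0
  L2 @0x47[14] → 0x4A007  P=1,RW=1,US=1,PS=0
  ⇒ phys 0x4A1A9  [3 reads]
#2 VA=0x403800C9A (r,kernel):
  L0 @0x3F[16] → 0x4B007  P=1,RW=1,US=1,PS=0
  L1 @0x4B[28] → 0x54000  P=0,RW=0,US=0,PS=0
  ⇒ fault: PAGE_NOT_PRESENT  — 2 lookups

Access #0 fault: NONE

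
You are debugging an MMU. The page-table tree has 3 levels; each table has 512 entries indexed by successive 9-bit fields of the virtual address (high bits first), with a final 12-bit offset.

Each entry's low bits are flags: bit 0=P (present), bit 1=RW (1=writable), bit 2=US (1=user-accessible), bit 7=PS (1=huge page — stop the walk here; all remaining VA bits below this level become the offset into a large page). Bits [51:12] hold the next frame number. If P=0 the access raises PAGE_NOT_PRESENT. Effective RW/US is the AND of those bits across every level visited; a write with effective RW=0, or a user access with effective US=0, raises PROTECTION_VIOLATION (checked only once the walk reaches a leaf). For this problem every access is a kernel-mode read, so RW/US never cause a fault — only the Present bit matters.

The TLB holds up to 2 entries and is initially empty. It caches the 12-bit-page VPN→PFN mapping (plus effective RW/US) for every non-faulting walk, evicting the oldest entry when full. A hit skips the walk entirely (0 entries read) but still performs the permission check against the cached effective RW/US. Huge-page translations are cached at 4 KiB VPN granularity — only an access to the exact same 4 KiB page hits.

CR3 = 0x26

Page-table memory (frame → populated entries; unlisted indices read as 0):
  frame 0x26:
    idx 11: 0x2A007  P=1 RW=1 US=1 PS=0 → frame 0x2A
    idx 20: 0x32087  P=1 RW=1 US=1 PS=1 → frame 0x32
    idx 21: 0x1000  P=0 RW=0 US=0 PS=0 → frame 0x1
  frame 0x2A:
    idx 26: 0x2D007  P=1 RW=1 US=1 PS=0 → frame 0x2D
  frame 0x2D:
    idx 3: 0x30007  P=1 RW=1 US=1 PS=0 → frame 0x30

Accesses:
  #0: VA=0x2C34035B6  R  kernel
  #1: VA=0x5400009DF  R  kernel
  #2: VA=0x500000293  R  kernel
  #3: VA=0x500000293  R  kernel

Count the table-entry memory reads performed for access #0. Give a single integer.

Walk each access:
#0 VA=0x2C34035B6 (r,kernel):
  [0] read 0x26 idx=11: raw=0x2A007 flags P=1 W=1 U=1 S=0
  [1] read 0x2A idx=26: raw=0x2D007 flags P=1 W=1 U=1 S=0
  [2] read 0x2D idx=3: raw=0x30007 flags P=1 W=1 U=1 S=0
  ✓ 0x305B6  — 3 lookups
#1 VA=0x5400009DF (r,kernel):
  [0] read 0x26 idx=21: raw=0x1000 flags P=0 W=0 U=0 S=0
  ✗ PAGE_NOT_PRESENT  [1 reads]
#2 VA=0x500000293 (r,kernel):
  [0] read 0x26 idx=20: raw=0x32087 flags P=1 W=1 U=1 S=1
  ✓ 0x32293 (huge @L0)  — 1 lookups
#3 VA=0x500000293 (r,kernel):
  TLB hit vpn=0x500000 → PA=0x32293

Entries read for #0: 3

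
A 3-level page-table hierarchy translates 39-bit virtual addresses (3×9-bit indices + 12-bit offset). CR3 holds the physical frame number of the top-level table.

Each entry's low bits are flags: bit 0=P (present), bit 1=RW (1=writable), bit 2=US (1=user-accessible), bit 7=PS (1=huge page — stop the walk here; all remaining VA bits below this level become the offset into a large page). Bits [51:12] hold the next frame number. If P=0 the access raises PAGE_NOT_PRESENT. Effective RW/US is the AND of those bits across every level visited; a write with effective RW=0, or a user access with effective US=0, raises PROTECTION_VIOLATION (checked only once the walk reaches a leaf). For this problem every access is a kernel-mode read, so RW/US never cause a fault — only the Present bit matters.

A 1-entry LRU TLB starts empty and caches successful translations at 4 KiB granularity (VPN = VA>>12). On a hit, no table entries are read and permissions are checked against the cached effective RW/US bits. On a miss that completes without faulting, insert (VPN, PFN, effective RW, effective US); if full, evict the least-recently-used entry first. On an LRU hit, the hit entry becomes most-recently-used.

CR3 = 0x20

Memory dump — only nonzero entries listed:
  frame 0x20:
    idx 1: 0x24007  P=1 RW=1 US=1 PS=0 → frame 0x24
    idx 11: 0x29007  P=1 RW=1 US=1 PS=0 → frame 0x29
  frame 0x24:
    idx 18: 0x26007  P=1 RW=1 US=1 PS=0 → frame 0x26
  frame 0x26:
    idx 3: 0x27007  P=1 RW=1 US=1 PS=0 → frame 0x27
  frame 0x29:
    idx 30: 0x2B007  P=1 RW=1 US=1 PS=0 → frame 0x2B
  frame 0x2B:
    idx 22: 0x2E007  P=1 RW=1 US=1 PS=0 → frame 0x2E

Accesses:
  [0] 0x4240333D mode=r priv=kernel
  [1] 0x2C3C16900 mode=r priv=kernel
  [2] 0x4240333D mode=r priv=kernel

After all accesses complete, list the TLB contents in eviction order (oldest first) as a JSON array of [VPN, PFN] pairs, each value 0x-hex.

Walk each access:
#0 VA=0x4240333D (r,kernel):
  L0: frame=0x20 idx=1 entry=0x24007 [P=1 RW=1 US=1 PS=0]
  L1: frame=0x24 idx=18 entry=0x26007 [P=1 RW=1 US=1 PS=0]
  L2: frame=0x26 idx=3 entry=0x27007 [P=1 RW=1 US=1 PS=0]
  → PA=0x2733D  (3 entries read)
#1 VA=0x2C3C16900 (r,kernel):
  L0: frame=0x20 idx=11 entry=0x29007 [P=1 RW=1 US=1 PS=0]
  L1: frame=0x29 idx=30 entry=0x2B007 [P=1 RW=1 US=1 PS=0]
  L2: frame=0x2B idx=22 entry=0x2E007 [P=1 RW=1 US=1 PS=0]
  → PA=0x2E900  (3 entries read)
#2 VA=0x4240333D (r,kernel):
  L0: frame=0x20 idx=1 entry=0x24007 [P=1 RW=1 US=1 PS=0]
  L1: frame=0x24 idx=18 entry=0x26007 [P=1 RW=1 US=1 PS=0]
  L2: frame=0x26 idx=3 entry=0x27007 [P=1 RW=1 US=1 PS=0]
  → PA=0x2733D  (3 entries read)

TLB: [["0x42403", "0x27"]]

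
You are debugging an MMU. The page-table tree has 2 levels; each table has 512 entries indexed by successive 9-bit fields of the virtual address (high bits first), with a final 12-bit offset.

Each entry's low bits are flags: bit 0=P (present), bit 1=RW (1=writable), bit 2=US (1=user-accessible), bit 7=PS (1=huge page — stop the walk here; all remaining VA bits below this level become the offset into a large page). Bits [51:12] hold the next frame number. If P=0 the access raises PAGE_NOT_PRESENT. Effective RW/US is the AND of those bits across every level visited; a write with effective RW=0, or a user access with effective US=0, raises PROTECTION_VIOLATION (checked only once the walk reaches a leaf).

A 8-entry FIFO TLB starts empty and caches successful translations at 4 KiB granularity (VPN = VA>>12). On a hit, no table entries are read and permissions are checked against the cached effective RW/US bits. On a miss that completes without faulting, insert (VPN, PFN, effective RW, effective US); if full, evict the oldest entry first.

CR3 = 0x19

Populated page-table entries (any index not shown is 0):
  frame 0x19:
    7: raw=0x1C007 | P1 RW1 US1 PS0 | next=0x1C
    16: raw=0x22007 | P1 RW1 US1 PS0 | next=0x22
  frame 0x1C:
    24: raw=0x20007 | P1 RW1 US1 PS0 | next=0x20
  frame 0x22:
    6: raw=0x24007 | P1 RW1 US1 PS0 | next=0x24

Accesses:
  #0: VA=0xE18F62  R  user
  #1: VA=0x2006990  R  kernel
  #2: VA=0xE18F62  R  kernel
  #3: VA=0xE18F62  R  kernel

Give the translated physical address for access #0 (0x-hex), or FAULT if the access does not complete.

Walk each access:
#0 VA=0xE18F62 (r,user):
  [0] read 0x19 idx=7: raw=0x1C007 flags P=1 W=1 U=1 S=0
  [1] read 0x1C idx=24: raw=0x20007 flags P=1 W=1 U=1 S=0
  → PA=0x20F62  (2 entries read)
#1 VA=0x2006990 (r,kernel):
  [0] read 0x19 idx=16: raw=0x22007 flags P=1 W=1 U=1 S=0
  [1] read 0x22 idx=6: raw=0x24007 flags P=1 W=1 U=1 S=0
  → PA=0x24990  (2 entries read)
#2 VA=0xE18F62 (r,kernel):
  TLB hit vpn=0xE18 → PA=0x20F62
#3 VA=0xE18F62 (r,kernel):
  TLB hit vpn=0xE18 → PA=0x20F62

Access #0 PA: 0x20F62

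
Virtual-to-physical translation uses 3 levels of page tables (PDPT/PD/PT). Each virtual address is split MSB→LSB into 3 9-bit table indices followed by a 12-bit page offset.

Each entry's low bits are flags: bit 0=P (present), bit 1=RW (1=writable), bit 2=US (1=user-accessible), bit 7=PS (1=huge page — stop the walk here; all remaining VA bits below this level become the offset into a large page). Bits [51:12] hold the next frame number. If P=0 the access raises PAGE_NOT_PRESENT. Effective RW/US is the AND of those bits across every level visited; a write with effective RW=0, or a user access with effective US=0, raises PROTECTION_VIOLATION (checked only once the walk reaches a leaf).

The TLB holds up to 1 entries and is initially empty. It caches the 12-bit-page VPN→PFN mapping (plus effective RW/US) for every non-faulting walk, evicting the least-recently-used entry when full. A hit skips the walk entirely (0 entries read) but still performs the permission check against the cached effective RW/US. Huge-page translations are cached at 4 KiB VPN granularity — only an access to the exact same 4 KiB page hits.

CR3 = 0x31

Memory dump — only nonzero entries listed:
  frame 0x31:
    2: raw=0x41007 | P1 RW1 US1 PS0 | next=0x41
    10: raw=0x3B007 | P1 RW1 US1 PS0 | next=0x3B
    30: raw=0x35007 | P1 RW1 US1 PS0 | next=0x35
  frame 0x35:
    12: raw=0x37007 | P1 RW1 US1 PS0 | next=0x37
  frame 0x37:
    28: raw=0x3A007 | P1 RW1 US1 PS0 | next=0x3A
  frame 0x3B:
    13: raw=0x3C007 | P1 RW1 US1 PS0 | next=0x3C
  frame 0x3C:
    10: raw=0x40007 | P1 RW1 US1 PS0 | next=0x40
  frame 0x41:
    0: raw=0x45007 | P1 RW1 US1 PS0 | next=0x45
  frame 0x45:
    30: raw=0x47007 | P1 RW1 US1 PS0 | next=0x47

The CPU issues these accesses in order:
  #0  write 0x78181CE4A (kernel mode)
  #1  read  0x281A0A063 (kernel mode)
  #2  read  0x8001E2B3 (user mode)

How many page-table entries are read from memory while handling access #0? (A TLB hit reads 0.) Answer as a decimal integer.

Walk each access:
#0 VA=0x78181CE4A (w,kernel):
  L0 @0x31[30] → 0x35007  P=1,RW=1,US=1,PS=0
  L1 @0x35[12] → 0x37007  P=1,RW=1,US=1,PS=0
  L2 @0x37[28] → 0x3A007  P=1,RW=1,US=1,PS=0
  ✓ 0x3AE4A  — 3 lookups
#1 VA=0x281A0A063 (r,kernel):
  L0 @0x31[10] → 0x3B007  P=1,RW=1,US=1,PS=0
  L1 @0x3B[13] → 0x3C007  P=1,RW=1,US=1,PS=0
  L2 @0x3C[10] → 0x40007  P=1,RW=1,US=1,PS=0
  ✓ 0x40063  — 3 lookups
#2 VA=0x8001E2B3 (r,user):
  L0 @0x31[2] → 0x41007  P=1,RW=1,US=1,PS=0
  L1 @0x41[0] → 0x45007  P=1,RW=1,US=1,PS=0
  L2 @0x45[30] → 0x47007  P=1,RW=1,US=1,PS=0
  ✓ 0x472B3  — 3 lookups

Entries read for #0: 3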